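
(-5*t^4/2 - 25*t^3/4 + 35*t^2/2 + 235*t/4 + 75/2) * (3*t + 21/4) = -15*t^5/2 - 255*t^4/8 + 315*t^3/16 + 2145*t^2/8 + 6735*t/16 + 1575/8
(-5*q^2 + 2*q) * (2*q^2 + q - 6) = -10*q^4 - q^3 + 32*q^2 - 12*q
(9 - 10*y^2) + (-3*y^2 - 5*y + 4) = -13*y^2 - 5*y + 13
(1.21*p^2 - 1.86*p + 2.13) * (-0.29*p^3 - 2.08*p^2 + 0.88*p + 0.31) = -0.3509*p^5 - 1.9774*p^4 + 4.3159*p^3 - 5.6921*p^2 + 1.2978*p + 0.6603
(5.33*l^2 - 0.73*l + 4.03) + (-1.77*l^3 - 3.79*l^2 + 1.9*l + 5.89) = -1.77*l^3 + 1.54*l^2 + 1.17*l + 9.92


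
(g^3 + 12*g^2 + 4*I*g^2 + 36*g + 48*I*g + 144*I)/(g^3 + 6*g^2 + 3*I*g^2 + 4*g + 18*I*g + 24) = (g + 6)/(g - I)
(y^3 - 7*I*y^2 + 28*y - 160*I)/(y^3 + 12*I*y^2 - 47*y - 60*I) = (y^2 - 12*I*y - 32)/(y^2 + 7*I*y - 12)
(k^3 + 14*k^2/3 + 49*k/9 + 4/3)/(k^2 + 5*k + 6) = (9*k^2 + 15*k + 4)/(9*(k + 2))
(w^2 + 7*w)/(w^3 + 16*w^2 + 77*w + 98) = w/(w^2 + 9*w + 14)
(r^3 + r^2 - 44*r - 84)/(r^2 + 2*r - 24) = (r^2 - 5*r - 14)/(r - 4)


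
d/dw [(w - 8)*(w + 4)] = 2*w - 4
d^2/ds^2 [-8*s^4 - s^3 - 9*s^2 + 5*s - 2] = -96*s^2 - 6*s - 18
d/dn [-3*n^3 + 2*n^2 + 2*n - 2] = -9*n^2 + 4*n + 2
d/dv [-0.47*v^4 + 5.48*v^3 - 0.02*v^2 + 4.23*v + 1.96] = -1.88*v^3 + 16.44*v^2 - 0.04*v + 4.23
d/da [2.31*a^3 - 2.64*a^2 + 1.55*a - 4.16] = 6.93*a^2 - 5.28*a + 1.55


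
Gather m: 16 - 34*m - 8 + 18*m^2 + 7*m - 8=18*m^2 - 27*m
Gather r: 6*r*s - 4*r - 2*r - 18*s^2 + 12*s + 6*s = r*(6*s - 6) - 18*s^2 + 18*s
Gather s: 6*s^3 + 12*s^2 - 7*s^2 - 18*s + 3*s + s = 6*s^3 + 5*s^2 - 14*s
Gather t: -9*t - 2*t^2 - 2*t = -2*t^2 - 11*t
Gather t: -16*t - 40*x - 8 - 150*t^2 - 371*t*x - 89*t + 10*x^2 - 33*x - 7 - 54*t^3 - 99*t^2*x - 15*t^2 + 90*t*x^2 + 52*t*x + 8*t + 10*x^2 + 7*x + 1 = -54*t^3 + t^2*(-99*x - 165) + t*(90*x^2 - 319*x - 97) + 20*x^2 - 66*x - 14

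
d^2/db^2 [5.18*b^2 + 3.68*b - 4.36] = 10.3600000000000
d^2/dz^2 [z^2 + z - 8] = 2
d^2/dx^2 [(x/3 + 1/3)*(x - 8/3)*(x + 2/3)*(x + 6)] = 4*x^2 + 10*x - 176/27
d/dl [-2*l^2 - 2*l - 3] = -4*l - 2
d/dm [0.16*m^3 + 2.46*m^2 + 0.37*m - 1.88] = 0.48*m^2 + 4.92*m + 0.37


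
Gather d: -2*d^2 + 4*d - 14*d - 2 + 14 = -2*d^2 - 10*d + 12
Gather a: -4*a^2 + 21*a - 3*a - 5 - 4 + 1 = -4*a^2 + 18*a - 8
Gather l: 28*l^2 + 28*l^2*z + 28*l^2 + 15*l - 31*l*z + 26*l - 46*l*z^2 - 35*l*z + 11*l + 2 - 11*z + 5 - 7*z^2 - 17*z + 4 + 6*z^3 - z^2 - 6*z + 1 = l^2*(28*z + 56) + l*(-46*z^2 - 66*z + 52) + 6*z^3 - 8*z^2 - 34*z + 12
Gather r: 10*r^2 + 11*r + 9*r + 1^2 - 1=10*r^2 + 20*r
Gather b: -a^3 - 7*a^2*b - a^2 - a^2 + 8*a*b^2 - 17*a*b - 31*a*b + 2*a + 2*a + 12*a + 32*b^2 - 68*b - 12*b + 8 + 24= -a^3 - 2*a^2 + 16*a + b^2*(8*a + 32) + b*(-7*a^2 - 48*a - 80) + 32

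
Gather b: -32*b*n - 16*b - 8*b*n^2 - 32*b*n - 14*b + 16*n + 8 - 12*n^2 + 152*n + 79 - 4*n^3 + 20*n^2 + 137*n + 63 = b*(-8*n^2 - 64*n - 30) - 4*n^3 + 8*n^2 + 305*n + 150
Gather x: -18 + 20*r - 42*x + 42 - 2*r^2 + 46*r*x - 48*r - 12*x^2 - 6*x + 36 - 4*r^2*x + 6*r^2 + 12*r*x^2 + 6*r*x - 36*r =4*r^2 - 64*r + x^2*(12*r - 12) + x*(-4*r^2 + 52*r - 48) + 60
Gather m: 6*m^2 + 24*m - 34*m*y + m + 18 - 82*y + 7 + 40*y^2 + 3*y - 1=6*m^2 + m*(25 - 34*y) + 40*y^2 - 79*y + 24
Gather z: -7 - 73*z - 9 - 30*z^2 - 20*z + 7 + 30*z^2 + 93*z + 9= 0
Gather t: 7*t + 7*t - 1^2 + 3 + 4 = 14*t + 6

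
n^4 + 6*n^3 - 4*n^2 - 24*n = n*(n - 2)*(n + 2)*(n + 6)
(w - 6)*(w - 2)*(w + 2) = w^3 - 6*w^2 - 4*w + 24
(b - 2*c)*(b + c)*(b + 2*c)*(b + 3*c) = b^4 + 4*b^3*c - b^2*c^2 - 16*b*c^3 - 12*c^4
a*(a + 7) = a^2 + 7*a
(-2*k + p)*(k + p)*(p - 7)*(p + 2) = -2*k^2*p^2 + 10*k^2*p + 28*k^2 - k*p^3 + 5*k*p^2 + 14*k*p + p^4 - 5*p^3 - 14*p^2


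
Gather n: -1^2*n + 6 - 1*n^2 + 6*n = -n^2 + 5*n + 6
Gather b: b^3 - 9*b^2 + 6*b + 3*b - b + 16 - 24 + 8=b^3 - 9*b^2 + 8*b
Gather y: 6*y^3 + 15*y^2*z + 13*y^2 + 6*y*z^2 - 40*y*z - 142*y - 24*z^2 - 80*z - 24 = 6*y^3 + y^2*(15*z + 13) + y*(6*z^2 - 40*z - 142) - 24*z^2 - 80*z - 24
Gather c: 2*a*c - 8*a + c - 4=-8*a + c*(2*a + 1) - 4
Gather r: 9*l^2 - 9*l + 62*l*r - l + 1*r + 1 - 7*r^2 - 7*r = 9*l^2 - 10*l - 7*r^2 + r*(62*l - 6) + 1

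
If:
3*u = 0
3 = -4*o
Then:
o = -3/4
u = 0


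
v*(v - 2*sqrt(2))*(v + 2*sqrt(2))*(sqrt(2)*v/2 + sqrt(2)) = sqrt(2)*v^4/2 + sqrt(2)*v^3 - 4*sqrt(2)*v^2 - 8*sqrt(2)*v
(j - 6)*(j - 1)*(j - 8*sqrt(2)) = j^3 - 8*sqrt(2)*j^2 - 7*j^2 + 6*j + 56*sqrt(2)*j - 48*sqrt(2)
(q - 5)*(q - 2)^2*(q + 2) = q^4 - 7*q^3 + 6*q^2 + 28*q - 40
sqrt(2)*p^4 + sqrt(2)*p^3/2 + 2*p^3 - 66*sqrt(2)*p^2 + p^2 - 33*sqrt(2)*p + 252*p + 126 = (p - 3*sqrt(2))^2*(p + 7*sqrt(2))*(sqrt(2)*p + sqrt(2)/2)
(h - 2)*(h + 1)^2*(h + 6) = h^4 + 6*h^3 - 3*h^2 - 20*h - 12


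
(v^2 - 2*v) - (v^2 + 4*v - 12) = 12 - 6*v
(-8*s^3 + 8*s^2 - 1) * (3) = -24*s^3 + 24*s^2 - 3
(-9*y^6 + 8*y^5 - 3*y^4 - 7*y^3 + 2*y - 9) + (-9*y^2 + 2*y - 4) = -9*y^6 + 8*y^5 - 3*y^4 - 7*y^3 - 9*y^2 + 4*y - 13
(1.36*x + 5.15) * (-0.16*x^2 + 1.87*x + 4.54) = -0.2176*x^3 + 1.7192*x^2 + 15.8049*x + 23.381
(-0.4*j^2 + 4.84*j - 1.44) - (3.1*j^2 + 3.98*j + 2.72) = -3.5*j^2 + 0.86*j - 4.16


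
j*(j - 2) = j^2 - 2*j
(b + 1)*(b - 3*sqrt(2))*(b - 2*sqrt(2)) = b^3 - 5*sqrt(2)*b^2 + b^2 - 5*sqrt(2)*b + 12*b + 12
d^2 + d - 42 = (d - 6)*(d + 7)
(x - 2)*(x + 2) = x^2 - 4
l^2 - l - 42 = (l - 7)*(l + 6)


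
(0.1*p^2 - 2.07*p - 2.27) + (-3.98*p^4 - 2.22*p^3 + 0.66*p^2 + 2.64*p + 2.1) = -3.98*p^4 - 2.22*p^3 + 0.76*p^2 + 0.57*p - 0.17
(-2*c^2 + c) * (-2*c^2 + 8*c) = 4*c^4 - 18*c^3 + 8*c^2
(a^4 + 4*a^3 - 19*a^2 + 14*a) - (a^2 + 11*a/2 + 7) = a^4 + 4*a^3 - 20*a^2 + 17*a/2 - 7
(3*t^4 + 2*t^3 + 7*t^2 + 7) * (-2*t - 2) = -6*t^5 - 10*t^4 - 18*t^3 - 14*t^2 - 14*t - 14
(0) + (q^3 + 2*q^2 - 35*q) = q^3 + 2*q^2 - 35*q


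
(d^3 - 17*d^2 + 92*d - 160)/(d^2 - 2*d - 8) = (d^2 - 13*d + 40)/(d + 2)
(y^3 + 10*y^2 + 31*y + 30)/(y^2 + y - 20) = (y^2 + 5*y + 6)/(y - 4)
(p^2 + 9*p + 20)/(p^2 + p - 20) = (p + 4)/(p - 4)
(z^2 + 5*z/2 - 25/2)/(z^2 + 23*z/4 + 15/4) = 2*(2*z - 5)/(4*z + 3)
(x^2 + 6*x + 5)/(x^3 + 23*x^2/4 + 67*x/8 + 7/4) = 8*(x^2 + 6*x + 5)/(8*x^3 + 46*x^2 + 67*x + 14)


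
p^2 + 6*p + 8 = (p + 2)*(p + 4)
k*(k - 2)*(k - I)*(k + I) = k^4 - 2*k^3 + k^2 - 2*k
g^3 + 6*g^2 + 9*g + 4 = (g + 1)^2*(g + 4)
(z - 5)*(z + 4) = z^2 - z - 20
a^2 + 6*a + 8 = (a + 2)*(a + 4)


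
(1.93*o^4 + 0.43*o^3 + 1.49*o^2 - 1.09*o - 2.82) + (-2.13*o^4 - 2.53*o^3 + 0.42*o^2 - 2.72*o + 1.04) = -0.2*o^4 - 2.1*o^3 + 1.91*o^2 - 3.81*o - 1.78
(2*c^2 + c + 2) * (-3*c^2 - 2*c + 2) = -6*c^4 - 7*c^3 - 4*c^2 - 2*c + 4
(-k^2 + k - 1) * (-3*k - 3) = 3*k^3 + 3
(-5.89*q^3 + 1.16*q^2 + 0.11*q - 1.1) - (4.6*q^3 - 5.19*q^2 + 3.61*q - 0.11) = -10.49*q^3 + 6.35*q^2 - 3.5*q - 0.99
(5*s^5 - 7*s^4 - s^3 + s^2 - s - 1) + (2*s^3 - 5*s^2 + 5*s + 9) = 5*s^5 - 7*s^4 + s^3 - 4*s^2 + 4*s + 8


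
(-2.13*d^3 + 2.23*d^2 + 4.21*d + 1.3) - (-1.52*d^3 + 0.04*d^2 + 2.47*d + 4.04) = -0.61*d^3 + 2.19*d^2 + 1.74*d - 2.74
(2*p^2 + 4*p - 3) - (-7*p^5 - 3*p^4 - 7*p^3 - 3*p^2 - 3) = 7*p^5 + 3*p^4 + 7*p^3 + 5*p^2 + 4*p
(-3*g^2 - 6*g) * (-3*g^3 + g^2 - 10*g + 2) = 9*g^5 + 15*g^4 + 24*g^3 + 54*g^2 - 12*g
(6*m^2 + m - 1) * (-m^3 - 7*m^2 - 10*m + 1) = -6*m^5 - 43*m^4 - 66*m^3 + 3*m^2 + 11*m - 1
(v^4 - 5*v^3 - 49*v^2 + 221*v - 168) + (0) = v^4 - 5*v^3 - 49*v^2 + 221*v - 168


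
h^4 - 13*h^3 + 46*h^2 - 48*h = h*(h - 8)*(h - 3)*(h - 2)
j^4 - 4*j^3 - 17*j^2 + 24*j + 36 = (j - 6)*(j - 2)*(j + 1)*(j + 3)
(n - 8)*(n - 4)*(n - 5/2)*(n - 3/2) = n^4 - 16*n^3 + 335*n^2/4 - 173*n + 120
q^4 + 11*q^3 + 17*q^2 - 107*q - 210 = (q - 3)*(q + 2)*(q + 5)*(q + 7)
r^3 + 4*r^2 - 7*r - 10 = (r - 2)*(r + 1)*(r + 5)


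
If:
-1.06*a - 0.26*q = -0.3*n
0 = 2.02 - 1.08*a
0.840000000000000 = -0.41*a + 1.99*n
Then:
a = 1.87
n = 0.81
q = -6.69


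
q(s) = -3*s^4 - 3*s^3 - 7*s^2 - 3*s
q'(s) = -12*s^3 - 9*s^2 - 14*s - 3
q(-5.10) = -1798.38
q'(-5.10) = 1426.12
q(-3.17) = -268.21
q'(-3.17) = 333.20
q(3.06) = -423.71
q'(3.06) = -473.94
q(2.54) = -226.81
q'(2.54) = -293.27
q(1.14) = -22.03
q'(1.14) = -48.43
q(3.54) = -702.55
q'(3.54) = -697.69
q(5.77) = -4151.91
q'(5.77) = -2688.62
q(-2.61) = -125.73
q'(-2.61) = 185.59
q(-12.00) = -57996.00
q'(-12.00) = 19605.00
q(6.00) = -4806.00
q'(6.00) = -3003.00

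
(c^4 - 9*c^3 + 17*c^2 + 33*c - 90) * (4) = 4*c^4 - 36*c^3 + 68*c^2 + 132*c - 360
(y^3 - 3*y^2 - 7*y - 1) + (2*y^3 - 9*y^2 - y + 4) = 3*y^3 - 12*y^2 - 8*y + 3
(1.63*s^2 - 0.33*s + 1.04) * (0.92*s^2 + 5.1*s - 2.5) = 1.4996*s^4 + 8.0094*s^3 - 4.8012*s^2 + 6.129*s - 2.6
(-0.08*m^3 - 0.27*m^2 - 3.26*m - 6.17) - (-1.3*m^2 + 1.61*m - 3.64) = -0.08*m^3 + 1.03*m^2 - 4.87*m - 2.53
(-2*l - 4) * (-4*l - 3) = 8*l^2 + 22*l + 12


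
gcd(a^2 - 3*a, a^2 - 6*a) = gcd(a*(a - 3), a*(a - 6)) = a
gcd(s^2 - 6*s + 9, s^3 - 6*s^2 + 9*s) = s^2 - 6*s + 9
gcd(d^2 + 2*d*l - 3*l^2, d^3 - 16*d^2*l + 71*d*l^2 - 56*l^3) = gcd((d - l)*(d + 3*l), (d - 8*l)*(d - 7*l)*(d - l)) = d - l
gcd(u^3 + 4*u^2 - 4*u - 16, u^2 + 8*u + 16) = u + 4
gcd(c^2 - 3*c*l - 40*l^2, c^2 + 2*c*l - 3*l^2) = 1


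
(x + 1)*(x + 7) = x^2 + 8*x + 7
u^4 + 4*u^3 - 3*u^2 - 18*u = u*(u - 2)*(u + 3)^2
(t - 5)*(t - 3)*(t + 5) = t^3 - 3*t^2 - 25*t + 75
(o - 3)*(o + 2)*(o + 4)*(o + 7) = o^4 + 10*o^3 + 11*o^2 - 94*o - 168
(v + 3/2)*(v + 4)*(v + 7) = v^3 + 25*v^2/2 + 89*v/2 + 42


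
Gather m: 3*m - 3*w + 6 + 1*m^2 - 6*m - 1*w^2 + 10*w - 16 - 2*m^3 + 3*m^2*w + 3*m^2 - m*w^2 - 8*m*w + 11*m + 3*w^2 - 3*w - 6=-2*m^3 + m^2*(3*w + 4) + m*(-w^2 - 8*w + 8) + 2*w^2 + 4*w - 16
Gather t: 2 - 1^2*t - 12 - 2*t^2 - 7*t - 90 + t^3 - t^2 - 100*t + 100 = t^3 - 3*t^2 - 108*t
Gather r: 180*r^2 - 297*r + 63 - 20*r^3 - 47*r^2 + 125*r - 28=-20*r^3 + 133*r^2 - 172*r + 35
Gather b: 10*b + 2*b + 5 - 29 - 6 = 12*b - 30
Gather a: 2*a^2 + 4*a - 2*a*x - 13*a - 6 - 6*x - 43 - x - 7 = 2*a^2 + a*(-2*x - 9) - 7*x - 56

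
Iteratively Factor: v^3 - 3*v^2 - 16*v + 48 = (v - 4)*(v^2 + v - 12) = (v - 4)*(v + 4)*(v - 3)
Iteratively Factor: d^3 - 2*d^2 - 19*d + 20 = (d - 1)*(d^2 - d - 20) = (d - 1)*(d + 4)*(d - 5)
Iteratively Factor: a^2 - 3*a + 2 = (a - 1)*(a - 2)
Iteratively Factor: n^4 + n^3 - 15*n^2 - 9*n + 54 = (n - 2)*(n^3 + 3*n^2 - 9*n - 27) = (n - 3)*(n - 2)*(n^2 + 6*n + 9) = (n - 3)*(n - 2)*(n + 3)*(n + 3)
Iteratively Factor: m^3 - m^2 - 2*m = (m - 2)*(m^2 + m) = (m - 2)*(m + 1)*(m)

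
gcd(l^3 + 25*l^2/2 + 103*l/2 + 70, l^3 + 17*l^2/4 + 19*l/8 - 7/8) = l + 7/2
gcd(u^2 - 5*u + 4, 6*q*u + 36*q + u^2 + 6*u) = 1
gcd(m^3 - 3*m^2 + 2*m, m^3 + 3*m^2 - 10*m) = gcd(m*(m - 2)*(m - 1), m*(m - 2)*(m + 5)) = m^2 - 2*m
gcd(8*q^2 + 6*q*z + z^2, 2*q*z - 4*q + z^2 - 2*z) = 2*q + z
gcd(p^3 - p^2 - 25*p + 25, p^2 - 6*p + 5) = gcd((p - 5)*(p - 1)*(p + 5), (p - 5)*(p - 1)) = p^2 - 6*p + 5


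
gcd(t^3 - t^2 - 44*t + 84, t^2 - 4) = t - 2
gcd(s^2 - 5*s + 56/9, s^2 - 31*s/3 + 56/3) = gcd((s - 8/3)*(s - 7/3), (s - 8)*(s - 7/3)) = s - 7/3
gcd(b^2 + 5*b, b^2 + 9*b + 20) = b + 5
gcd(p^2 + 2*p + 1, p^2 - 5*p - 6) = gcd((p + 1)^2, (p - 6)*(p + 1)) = p + 1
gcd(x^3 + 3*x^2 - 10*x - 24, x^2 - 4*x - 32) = x + 4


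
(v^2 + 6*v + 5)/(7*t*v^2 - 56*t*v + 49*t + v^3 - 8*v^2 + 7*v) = (v^2 + 6*v + 5)/(7*t*v^2 - 56*t*v + 49*t + v^3 - 8*v^2 + 7*v)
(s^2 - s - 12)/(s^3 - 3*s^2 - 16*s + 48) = (s + 3)/(s^2 + s - 12)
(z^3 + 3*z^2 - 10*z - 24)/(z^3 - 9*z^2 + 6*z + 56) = (z^2 + z - 12)/(z^2 - 11*z + 28)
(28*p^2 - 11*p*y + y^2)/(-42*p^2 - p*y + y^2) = (-4*p + y)/(6*p + y)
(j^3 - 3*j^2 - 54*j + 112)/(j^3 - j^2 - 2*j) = (j^2 - j - 56)/(j*(j + 1))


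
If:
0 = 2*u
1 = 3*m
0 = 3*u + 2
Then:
No Solution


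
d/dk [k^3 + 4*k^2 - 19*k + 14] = 3*k^2 + 8*k - 19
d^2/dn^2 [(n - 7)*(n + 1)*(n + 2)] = 6*n - 8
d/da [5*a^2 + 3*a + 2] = 10*a + 3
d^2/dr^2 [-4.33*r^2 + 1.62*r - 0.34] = -8.66000000000000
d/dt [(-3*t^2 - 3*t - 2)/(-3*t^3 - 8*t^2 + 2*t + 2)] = (-9*t^4 - 18*t^3 - 48*t^2 - 44*t - 2)/(9*t^6 + 48*t^5 + 52*t^4 - 44*t^3 - 28*t^2 + 8*t + 4)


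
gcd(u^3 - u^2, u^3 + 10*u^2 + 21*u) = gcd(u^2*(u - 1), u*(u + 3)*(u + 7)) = u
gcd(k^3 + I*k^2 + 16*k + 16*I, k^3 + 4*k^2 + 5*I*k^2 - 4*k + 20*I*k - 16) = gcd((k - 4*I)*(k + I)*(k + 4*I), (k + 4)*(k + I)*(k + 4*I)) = k^2 + 5*I*k - 4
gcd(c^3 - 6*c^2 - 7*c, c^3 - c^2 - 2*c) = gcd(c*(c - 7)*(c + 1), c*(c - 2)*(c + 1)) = c^2 + c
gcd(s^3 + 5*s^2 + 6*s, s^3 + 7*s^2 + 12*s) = s^2 + 3*s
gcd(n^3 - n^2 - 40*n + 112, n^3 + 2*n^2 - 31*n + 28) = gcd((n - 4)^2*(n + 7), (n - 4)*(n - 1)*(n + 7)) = n^2 + 3*n - 28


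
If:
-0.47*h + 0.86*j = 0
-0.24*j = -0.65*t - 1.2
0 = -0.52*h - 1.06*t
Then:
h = 2.67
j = 1.46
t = -1.31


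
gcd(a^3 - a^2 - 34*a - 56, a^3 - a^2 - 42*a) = a - 7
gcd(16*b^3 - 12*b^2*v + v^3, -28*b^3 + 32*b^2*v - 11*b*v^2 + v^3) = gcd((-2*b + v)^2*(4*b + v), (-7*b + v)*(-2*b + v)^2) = 4*b^2 - 4*b*v + v^2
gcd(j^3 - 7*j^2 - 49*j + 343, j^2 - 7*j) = j - 7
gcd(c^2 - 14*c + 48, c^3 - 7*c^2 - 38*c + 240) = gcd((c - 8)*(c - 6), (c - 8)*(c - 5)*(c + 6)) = c - 8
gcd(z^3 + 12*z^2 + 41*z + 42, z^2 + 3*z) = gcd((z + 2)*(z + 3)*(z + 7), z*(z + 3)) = z + 3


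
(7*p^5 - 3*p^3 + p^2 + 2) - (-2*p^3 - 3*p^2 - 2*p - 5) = 7*p^5 - p^3 + 4*p^2 + 2*p + 7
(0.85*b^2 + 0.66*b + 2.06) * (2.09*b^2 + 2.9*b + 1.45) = 1.7765*b^4 + 3.8444*b^3 + 7.4519*b^2 + 6.931*b + 2.987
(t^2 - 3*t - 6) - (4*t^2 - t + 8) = -3*t^2 - 2*t - 14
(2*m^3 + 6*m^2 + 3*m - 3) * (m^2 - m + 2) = 2*m^5 + 4*m^4 + m^3 + 6*m^2 + 9*m - 6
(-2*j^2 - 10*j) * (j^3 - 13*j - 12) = -2*j^5 - 10*j^4 + 26*j^3 + 154*j^2 + 120*j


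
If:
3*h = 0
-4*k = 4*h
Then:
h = 0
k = 0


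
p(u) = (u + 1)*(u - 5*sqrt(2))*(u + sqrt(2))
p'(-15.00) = 799.05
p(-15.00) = -4197.94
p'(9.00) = 143.52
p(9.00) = 200.88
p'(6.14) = 40.26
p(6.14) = -50.22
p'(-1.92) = 13.28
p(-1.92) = -4.18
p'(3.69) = -9.18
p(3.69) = -80.94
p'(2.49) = -20.25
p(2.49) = -62.42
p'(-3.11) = 42.33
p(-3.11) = -36.43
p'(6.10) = 39.16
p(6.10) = -51.81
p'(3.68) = -9.30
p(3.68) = -80.85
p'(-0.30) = -12.59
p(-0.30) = -5.75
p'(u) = (u + 1)*(u - 5*sqrt(2)) + (u + 1)*(u + sqrt(2)) + (u - 5*sqrt(2))*(u + sqrt(2))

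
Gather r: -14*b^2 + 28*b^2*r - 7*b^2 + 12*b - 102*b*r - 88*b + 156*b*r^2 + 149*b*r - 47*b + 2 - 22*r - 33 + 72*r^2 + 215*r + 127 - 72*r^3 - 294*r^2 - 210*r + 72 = -21*b^2 - 123*b - 72*r^3 + r^2*(156*b - 222) + r*(28*b^2 + 47*b - 17) + 168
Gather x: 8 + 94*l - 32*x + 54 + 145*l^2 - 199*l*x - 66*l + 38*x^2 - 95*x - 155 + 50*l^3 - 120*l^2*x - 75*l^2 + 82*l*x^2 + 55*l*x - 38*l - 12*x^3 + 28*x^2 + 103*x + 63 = 50*l^3 + 70*l^2 - 10*l - 12*x^3 + x^2*(82*l + 66) + x*(-120*l^2 - 144*l - 24) - 30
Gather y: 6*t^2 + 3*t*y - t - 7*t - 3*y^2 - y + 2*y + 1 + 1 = 6*t^2 - 8*t - 3*y^2 + y*(3*t + 1) + 2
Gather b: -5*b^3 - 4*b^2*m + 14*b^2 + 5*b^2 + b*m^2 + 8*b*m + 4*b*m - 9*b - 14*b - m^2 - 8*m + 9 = -5*b^3 + b^2*(19 - 4*m) + b*(m^2 + 12*m - 23) - m^2 - 8*m + 9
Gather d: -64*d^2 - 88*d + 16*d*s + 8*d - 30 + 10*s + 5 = -64*d^2 + d*(16*s - 80) + 10*s - 25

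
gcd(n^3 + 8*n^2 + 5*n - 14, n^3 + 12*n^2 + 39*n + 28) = n + 7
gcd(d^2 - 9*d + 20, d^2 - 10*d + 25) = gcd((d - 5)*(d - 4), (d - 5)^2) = d - 5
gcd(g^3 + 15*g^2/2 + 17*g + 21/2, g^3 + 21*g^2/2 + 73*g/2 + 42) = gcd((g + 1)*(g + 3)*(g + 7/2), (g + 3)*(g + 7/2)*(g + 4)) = g^2 + 13*g/2 + 21/2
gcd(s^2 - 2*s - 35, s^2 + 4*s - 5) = s + 5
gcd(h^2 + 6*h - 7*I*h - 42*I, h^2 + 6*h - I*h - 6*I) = h + 6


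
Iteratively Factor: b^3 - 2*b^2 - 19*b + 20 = (b - 1)*(b^2 - b - 20) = (b - 1)*(b + 4)*(b - 5)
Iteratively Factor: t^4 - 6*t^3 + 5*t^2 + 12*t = (t)*(t^3 - 6*t^2 + 5*t + 12) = t*(t - 3)*(t^2 - 3*t - 4) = t*(t - 3)*(t + 1)*(t - 4)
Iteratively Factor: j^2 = (j)*(j)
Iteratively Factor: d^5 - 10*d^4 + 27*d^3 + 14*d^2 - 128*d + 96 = (d - 1)*(d^4 - 9*d^3 + 18*d^2 + 32*d - 96) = (d - 4)*(d - 1)*(d^3 - 5*d^2 - 2*d + 24) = (d - 4)*(d - 3)*(d - 1)*(d^2 - 2*d - 8) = (d - 4)*(d - 3)*(d - 1)*(d + 2)*(d - 4)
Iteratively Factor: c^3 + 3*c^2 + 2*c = (c + 2)*(c^2 + c) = c*(c + 2)*(c + 1)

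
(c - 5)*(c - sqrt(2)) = c^2 - 5*c - sqrt(2)*c + 5*sqrt(2)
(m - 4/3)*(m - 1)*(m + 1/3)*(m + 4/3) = m^4 - 2*m^3/3 - 19*m^2/9 + 32*m/27 + 16/27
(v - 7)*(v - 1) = v^2 - 8*v + 7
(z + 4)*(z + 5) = z^2 + 9*z + 20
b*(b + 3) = b^2 + 3*b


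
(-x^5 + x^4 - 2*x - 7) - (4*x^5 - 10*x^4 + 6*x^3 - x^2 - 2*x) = -5*x^5 + 11*x^4 - 6*x^3 + x^2 - 7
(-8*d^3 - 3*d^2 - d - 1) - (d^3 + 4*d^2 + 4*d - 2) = -9*d^3 - 7*d^2 - 5*d + 1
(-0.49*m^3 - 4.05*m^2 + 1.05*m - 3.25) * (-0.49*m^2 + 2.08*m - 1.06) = 0.2401*m^5 + 0.9653*m^4 - 8.4191*m^3 + 8.0695*m^2 - 7.873*m + 3.445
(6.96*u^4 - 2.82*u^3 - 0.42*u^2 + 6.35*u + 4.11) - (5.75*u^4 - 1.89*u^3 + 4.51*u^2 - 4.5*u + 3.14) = 1.21*u^4 - 0.93*u^3 - 4.93*u^2 + 10.85*u + 0.97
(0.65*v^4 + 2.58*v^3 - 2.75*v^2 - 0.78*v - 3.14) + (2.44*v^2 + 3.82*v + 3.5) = 0.65*v^4 + 2.58*v^3 - 0.31*v^2 + 3.04*v + 0.36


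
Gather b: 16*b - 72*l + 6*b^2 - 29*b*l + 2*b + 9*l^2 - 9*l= 6*b^2 + b*(18 - 29*l) + 9*l^2 - 81*l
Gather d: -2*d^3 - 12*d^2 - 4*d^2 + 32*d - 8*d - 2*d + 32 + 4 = -2*d^3 - 16*d^2 + 22*d + 36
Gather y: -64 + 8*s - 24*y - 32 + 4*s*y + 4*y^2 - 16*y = 8*s + 4*y^2 + y*(4*s - 40) - 96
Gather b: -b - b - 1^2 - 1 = -2*b - 2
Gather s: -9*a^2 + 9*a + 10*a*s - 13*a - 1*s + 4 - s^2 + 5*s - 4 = -9*a^2 - 4*a - s^2 + s*(10*a + 4)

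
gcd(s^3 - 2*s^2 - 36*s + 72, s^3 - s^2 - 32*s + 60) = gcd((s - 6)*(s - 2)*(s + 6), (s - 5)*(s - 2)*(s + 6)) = s^2 + 4*s - 12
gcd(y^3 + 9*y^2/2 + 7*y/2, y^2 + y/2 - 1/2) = y + 1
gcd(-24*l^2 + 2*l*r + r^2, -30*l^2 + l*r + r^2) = 6*l + r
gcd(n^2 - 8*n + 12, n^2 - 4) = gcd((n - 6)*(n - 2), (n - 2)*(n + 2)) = n - 2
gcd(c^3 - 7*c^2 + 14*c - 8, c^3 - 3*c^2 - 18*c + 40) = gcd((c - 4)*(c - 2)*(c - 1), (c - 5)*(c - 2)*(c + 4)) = c - 2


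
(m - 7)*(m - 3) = m^2 - 10*m + 21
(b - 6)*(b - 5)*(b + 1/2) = b^3 - 21*b^2/2 + 49*b/2 + 15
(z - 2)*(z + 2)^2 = z^3 + 2*z^2 - 4*z - 8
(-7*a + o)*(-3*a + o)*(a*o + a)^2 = 21*a^4*o^2 + 42*a^4*o + 21*a^4 - 10*a^3*o^3 - 20*a^3*o^2 - 10*a^3*o + a^2*o^4 + 2*a^2*o^3 + a^2*o^2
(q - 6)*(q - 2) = q^2 - 8*q + 12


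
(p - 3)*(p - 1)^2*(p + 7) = p^4 + 2*p^3 - 28*p^2 + 46*p - 21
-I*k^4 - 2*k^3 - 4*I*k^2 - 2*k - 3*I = (k - 3*I)*(k - I)*(k + I)*(-I*k + 1)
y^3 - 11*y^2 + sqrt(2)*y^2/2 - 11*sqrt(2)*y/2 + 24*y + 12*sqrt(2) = (y - 8)*(y - 3)*(y + sqrt(2)/2)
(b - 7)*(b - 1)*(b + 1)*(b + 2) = b^4 - 5*b^3 - 15*b^2 + 5*b + 14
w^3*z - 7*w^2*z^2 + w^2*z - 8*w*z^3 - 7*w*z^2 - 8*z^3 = (w - 8*z)*(w + z)*(w*z + z)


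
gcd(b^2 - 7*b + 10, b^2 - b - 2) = b - 2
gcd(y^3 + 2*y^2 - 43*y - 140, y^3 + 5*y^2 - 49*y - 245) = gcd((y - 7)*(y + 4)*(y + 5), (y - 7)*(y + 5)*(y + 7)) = y^2 - 2*y - 35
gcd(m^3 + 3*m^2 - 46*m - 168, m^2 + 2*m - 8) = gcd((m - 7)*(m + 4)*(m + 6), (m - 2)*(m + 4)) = m + 4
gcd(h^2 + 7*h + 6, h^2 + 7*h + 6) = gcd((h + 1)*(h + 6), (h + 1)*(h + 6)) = h^2 + 7*h + 6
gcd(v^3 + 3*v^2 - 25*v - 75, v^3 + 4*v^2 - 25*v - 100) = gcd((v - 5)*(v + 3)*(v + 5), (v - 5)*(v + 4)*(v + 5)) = v^2 - 25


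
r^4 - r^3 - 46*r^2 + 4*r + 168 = (r - 7)*(r - 2)*(r + 2)*(r + 6)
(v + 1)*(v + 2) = v^2 + 3*v + 2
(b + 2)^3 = b^3 + 6*b^2 + 12*b + 8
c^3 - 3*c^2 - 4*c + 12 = (c - 3)*(c - 2)*(c + 2)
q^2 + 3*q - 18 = (q - 3)*(q + 6)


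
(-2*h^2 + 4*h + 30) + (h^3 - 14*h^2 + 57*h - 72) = h^3 - 16*h^2 + 61*h - 42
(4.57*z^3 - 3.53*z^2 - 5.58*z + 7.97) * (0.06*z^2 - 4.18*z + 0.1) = 0.2742*z^5 - 19.3144*z^4 + 14.8776*z^3 + 23.4496*z^2 - 33.8726*z + 0.797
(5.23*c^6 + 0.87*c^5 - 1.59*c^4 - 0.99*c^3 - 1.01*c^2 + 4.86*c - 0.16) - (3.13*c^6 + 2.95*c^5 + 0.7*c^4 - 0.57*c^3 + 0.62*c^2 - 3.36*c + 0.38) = 2.1*c^6 - 2.08*c^5 - 2.29*c^4 - 0.42*c^3 - 1.63*c^2 + 8.22*c - 0.54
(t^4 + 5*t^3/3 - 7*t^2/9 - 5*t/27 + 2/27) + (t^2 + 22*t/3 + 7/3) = t^4 + 5*t^3/3 + 2*t^2/9 + 193*t/27 + 65/27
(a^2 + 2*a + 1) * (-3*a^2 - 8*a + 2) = -3*a^4 - 14*a^3 - 17*a^2 - 4*a + 2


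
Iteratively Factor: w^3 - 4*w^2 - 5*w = (w + 1)*(w^2 - 5*w) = (w - 5)*(w + 1)*(w)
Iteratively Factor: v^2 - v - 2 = (v - 2)*(v + 1)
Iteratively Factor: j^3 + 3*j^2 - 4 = (j + 2)*(j^2 + j - 2) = (j + 2)^2*(j - 1)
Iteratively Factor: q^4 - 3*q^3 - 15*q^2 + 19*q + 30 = (q + 3)*(q^3 - 6*q^2 + 3*q + 10) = (q - 2)*(q + 3)*(q^2 - 4*q - 5) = (q - 5)*(q - 2)*(q + 3)*(q + 1)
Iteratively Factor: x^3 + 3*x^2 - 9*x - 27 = (x + 3)*(x^2 - 9) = (x - 3)*(x + 3)*(x + 3)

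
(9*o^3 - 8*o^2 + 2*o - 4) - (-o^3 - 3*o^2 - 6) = 10*o^3 - 5*o^2 + 2*o + 2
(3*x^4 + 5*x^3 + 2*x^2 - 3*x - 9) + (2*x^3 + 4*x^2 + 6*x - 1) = 3*x^4 + 7*x^3 + 6*x^2 + 3*x - 10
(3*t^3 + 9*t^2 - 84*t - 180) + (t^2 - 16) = 3*t^3 + 10*t^2 - 84*t - 196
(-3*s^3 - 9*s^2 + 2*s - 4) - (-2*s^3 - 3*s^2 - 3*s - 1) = -s^3 - 6*s^2 + 5*s - 3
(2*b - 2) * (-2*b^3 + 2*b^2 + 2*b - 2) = -4*b^4 + 8*b^3 - 8*b + 4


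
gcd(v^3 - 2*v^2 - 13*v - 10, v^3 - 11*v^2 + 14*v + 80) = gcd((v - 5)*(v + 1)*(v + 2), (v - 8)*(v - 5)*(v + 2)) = v^2 - 3*v - 10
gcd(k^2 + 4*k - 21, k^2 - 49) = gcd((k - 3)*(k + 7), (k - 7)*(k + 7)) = k + 7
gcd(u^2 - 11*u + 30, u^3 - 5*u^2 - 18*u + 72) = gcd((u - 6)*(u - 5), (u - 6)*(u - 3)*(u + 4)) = u - 6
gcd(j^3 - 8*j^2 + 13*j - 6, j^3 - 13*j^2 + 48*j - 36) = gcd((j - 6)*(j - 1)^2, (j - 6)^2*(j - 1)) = j^2 - 7*j + 6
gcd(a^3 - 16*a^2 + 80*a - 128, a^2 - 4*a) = a - 4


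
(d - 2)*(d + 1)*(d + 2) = d^3 + d^2 - 4*d - 4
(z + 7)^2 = z^2 + 14*z + 49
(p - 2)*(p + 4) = p^2 + 2*p - 8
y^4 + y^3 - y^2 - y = y*(y - 1)*(y + 1)^2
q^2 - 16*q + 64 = (q - 8)^2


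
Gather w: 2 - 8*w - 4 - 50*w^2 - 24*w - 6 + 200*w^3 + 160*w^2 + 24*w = 200*w^3 + 110*w^2 - 8*w - 8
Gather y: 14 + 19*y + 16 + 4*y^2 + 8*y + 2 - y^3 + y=-y^3 + 4*y^2 + 28*y + 32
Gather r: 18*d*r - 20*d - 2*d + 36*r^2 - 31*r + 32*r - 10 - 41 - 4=-22*d + 36*r^2 + r*(18*d + 1) - 55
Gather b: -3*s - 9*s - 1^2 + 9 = 8 - 12*s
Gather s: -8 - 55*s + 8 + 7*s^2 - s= 7*s^2 - 56*s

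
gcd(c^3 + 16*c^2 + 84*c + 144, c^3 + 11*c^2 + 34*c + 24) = c^2 + 10*c + 24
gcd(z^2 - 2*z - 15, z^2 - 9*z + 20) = z - 5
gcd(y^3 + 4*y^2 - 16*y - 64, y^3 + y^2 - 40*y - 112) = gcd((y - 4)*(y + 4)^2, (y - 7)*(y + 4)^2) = y^2 + 8*y + 16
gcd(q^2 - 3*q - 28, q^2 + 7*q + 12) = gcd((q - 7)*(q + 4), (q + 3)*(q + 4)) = q + 4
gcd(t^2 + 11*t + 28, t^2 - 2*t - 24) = t + 4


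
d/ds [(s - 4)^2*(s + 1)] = (s - 4)*(3*s - 2)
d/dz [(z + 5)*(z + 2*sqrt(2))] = 2*z + 2*sqrt(2) + 5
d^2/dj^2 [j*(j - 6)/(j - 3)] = -18/(j^3 - 9*j^2 + 27*j - 27)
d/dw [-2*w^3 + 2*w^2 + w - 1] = -6*w^2 + 4*w + 1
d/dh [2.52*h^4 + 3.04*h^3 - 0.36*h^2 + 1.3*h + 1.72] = 10.08*h^3 + 9.12*h^2 - 0.72*h + 1.3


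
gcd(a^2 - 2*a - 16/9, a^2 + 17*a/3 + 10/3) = a + 2/3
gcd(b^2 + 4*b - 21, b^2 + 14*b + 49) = b + 7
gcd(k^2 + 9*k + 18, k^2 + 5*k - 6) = k + 6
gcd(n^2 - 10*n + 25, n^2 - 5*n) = n - 5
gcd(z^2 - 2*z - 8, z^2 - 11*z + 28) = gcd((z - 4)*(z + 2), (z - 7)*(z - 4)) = z - 4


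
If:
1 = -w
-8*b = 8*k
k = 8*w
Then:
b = 8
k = -8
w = -1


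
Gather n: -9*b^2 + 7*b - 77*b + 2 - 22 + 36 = -9*b^2 - 70*b + 16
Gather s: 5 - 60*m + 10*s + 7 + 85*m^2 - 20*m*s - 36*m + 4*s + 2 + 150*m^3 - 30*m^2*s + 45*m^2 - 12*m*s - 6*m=150*m^3 + 130*m^2 - 102*m + s*(-30*m^2 - 32*m + 14) + 14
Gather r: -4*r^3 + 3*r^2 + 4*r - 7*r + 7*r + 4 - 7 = -4*r^3 + 3*r^2 + 4*r - 3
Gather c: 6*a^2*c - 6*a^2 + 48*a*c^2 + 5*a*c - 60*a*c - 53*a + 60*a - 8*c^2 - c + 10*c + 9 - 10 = -6*a^2 + 7*a + c^2*(48*a - 8) + c*(6*a^2 - 55*a + 9) - 1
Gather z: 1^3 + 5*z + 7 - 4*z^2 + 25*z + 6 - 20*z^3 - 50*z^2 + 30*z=-20*z^3 - 54*z^2 + 60*z + 14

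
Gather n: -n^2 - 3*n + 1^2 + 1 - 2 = -n^2 - 3*n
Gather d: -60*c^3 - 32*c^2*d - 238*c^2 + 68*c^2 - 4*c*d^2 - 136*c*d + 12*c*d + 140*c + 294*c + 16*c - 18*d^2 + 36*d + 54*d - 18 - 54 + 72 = -60*c^3 - 170*c^2 + 450*c + d^2*(-4*c - 18) + d*(-32*c^2 - 124*c + 90)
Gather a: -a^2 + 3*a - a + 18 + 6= -a^2 + 2*a + 24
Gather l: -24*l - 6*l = -30*l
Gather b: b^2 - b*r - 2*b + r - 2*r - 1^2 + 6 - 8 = b^2 + b*(-r - 2) - r - 3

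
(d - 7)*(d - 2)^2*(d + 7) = d^4 - 4*d^3 - 45*d^2 + 196*d - 196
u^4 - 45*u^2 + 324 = (u - 6)*(u - 3)*(u + 3)*(u + 6)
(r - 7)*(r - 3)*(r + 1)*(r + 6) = r^4 - 3*r^3 - 43*r^2 + 87*r + 126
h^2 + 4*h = h*(h + 4)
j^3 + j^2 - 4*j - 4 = (j - 2)*(j + 1)*(j + 2)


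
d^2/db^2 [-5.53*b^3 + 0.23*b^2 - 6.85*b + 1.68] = 0.46 - 33.18*b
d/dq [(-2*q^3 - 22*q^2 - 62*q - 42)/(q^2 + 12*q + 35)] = 2*(-q^2 - 10*q - 17)/(q^2 + 10*q + 25)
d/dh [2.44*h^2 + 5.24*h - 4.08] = 4.88*h + 5.24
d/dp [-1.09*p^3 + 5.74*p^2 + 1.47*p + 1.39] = -3.27*p^2 + 11.48*p + 1.47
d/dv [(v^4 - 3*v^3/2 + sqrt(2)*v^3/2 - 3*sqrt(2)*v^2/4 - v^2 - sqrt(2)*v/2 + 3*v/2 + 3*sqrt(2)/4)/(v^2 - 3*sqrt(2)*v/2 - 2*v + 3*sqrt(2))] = (8*v^5 - 30*v^4 - 16*sqrt(2)*v^4 + 12*v^3 + 58*sqrt(2)*v^3 - 40*sqrt(2)*v^2 + 47*v^2 - 30*sqrt(2)*v - 36*v - 3 + 24*sqrt(2))/(2*(2*v^4 - 6*sqrt(2)*v^3 - 8*v^3 + 17*v^2 + 24*sqrt(2)*v^2 - 36*v - 24*sqrt(2)*v + 36))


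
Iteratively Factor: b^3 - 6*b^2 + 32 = (b + 2)*(b^2 - 8*b + 16) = (b - 4)*(b + 2)*(b - 4)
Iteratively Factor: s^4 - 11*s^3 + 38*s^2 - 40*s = (s - 4)*(s^3 - 7*s^2 + 10*s) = s*(s - 4)*(s^2 - 7*s + 10) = s*(s - 5)*(s - 4)*(s - 2)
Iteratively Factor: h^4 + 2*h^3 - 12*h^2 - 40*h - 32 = (h + 2)*(h^3 - 12*h - 16) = (h - 4)*(h + 2)*(h^2 + 4*h + 4) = (h - 4)*(h + 2)^2*(h + 2)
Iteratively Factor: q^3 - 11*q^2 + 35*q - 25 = (q - 1)*(q^2 - 10*q + 25) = (q - 5)*(q - 1)*(q - 5)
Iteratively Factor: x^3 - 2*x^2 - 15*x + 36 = (x + 4)*(x^2 - 6*x + 9) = (x - 3)*(x + 4)*(x - 3)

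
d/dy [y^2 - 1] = 2*y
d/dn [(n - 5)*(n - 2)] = 2*n - 7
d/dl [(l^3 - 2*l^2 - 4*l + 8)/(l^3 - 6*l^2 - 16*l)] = 4*(-l^2 - 2*l + 8)/(l^2*(l^2 - 16*l + 64))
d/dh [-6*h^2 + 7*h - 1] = 7 - 12*h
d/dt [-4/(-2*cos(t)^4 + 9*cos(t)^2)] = 8*(4*cos(t)^2 - 9)*sin(t)/((cos(2*t) - 8)^2*cos(t)^3)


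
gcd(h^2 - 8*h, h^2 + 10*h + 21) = 1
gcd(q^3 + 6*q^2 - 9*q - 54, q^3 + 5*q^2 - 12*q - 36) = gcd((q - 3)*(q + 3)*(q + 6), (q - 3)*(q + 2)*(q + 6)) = q^2 + 3*q - 18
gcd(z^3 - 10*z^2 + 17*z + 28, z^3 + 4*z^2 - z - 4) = z + 1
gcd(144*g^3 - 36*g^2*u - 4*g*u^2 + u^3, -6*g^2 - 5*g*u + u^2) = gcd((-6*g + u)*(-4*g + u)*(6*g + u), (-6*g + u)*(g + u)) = -6*g + u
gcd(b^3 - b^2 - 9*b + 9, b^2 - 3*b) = b - 3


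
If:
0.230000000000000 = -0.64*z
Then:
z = -0.36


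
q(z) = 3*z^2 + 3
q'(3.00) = 18.00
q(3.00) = 30.00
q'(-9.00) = -54.00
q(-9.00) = 246.00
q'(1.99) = 11.94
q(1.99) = 14.88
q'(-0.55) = -3.30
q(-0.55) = 3.91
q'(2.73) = 16.38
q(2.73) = 25.36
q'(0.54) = 3.24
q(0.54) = 3.87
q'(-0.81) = -4.86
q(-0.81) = 4.97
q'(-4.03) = -24.18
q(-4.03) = 51.72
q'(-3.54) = -21.24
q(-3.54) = 40.59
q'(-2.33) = -13.98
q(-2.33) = 19.29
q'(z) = 6*z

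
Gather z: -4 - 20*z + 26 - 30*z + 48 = 70 - 50*z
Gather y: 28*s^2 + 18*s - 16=28*s^2 + 18*s - 16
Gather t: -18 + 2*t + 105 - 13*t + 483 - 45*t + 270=840 - 56*t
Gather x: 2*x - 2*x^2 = -2*x^2 + 2*x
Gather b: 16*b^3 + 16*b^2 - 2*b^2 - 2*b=16*b^3 + 14*b^2 - 2*b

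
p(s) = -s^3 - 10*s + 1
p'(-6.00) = -118.00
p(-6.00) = 277.00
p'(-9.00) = -253.00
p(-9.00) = 820.00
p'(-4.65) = -74.87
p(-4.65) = 148.04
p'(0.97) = -12.82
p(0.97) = -9.61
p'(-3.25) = -41.69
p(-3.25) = 67.83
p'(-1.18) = -14.18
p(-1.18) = 14.44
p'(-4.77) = -78.26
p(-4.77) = 157.23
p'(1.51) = -16.84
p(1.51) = -17.54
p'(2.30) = -25.87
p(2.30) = -34.17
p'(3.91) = -55.86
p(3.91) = -97.88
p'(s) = -3*s^2 - 10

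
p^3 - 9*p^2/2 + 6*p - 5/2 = (p - 5/2)*(p - 1)^2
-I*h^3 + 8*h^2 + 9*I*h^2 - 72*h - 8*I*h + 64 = (h - 8)*(h + 8*I)*(-I*h + I)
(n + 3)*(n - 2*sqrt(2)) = n^2 - 2*sqrt(2)*n + 3*n - 6*sqrt(2)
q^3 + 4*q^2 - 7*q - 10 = (q - 2)*(q + 1)*(q + 5)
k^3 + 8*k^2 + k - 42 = (k - 2)*(k + 3)*(k + 7)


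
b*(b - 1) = b^2 - b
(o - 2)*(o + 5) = o^2 + 3*o - 10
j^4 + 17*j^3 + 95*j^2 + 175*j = j*(j + 5)^2*(j + 7)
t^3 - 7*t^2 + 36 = (t - 6)*(t - 3)*(t + 2)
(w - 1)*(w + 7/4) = w^2 + 3*w/4 - 7/4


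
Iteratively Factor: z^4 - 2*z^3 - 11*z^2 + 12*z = (z - 4)*(z^3 + 2*z^2 - 3*z) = (z - 4)*(z + 3)*(z^2 - z) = z*(z - 4)*(z + 3)*(z - 1)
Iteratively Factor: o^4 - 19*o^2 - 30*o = (o + 3)*(o^3 - 3*o^2 - 10*o) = o*(o + 3)*(o^2 - 3*o - 10) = o*(o + 2)*(o + 3)*(o - 5)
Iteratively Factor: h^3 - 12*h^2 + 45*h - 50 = (h - 2)*(h^2 - 10*h + 25) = (h - 5)*(h - 2)*(h - 5)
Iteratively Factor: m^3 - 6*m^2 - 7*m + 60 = (m + 3)*(m^2 - 9*m + 20) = (m - 4)*(m + 3)*(m - 5)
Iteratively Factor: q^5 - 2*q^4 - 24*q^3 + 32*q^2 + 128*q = (q + 4)*(q^4 - 6*q^3 + 32*q) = q*(q + 4)*(q^3 - 6*q^2 + 32) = q*(q - 4)*(q + 4)*(q^2 - 2*q - 8) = q*(q - 4)*(q + 2)*(q + 4)*(q - 4)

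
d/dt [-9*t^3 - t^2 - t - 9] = -27*t^2 - 2*t - 1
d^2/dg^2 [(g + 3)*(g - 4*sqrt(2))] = 2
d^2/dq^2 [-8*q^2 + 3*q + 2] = -16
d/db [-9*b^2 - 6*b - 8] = -18*b - 6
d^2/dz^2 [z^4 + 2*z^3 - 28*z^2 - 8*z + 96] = 12*z^2 + 12*z - 56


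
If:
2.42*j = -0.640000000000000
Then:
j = -0.26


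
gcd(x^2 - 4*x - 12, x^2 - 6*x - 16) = x + 2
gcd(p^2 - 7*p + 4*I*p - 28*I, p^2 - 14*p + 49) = p - 7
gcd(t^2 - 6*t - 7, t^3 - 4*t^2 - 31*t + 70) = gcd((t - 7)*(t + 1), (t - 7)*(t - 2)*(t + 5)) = t - 7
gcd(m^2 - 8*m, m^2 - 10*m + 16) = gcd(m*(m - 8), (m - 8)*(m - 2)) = m - 8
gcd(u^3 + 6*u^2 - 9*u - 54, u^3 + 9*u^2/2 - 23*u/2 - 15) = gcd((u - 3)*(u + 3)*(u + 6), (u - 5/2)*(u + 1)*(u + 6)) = u + 6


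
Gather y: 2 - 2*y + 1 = 3 - 2*y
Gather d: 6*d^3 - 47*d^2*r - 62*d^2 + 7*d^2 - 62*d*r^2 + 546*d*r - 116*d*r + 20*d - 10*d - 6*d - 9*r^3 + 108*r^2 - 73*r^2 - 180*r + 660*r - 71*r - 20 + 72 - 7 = 6*d^3 + d^2*(-47*r - 55) + d*(-62*r^2 + 430*r + 4) - 9*r^3 + 35*r^2 + 409*r + 45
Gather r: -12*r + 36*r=24*r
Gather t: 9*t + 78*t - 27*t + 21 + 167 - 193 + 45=60*t + 40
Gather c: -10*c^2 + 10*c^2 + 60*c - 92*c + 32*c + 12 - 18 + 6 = 0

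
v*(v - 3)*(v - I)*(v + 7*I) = v^4 - 3*v^3 + 6*I*v^3 + 7*v^2 - 18*I*v^2 - 21*v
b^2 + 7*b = b*(b + 7)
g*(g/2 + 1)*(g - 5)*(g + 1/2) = g^4/2 - 5*g^3/4 - 23*g^2/4 - 5*g/2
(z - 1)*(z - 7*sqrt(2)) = z^2 - 7*sqrt(2)*z - z + 7*sqrt(2)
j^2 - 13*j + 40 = (j - 8)*(j - 5)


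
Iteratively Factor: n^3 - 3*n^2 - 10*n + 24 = (n + 3)*(n^2 - 6*n + 8) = (n - 2)*(n + 3)*(n - 4)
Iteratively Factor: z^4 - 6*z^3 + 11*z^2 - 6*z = (z - 1)*(z^3 - 5*z^2 + 6*z) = z*(z - 1)*(z^2 - 5*z + 6) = z*(z - 2)*(z - 1)*(z - 3)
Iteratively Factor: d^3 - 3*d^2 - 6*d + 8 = (d + 2)*(d^2 - 5*d + 4) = (d - 1)*(d + 2)*(d - 4)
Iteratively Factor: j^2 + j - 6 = (j + 3)*(j - 2)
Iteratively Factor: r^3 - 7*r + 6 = (r + 3)*(r^2 - 3*r + 2) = (r - 1)*(r + 3)*(r - 2)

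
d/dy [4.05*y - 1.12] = 4.05000000000000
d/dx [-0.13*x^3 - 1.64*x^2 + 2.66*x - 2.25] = -0.39*x^2 - 3.28*x + 2.66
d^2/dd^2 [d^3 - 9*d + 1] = 6*d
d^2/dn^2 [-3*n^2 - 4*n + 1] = -6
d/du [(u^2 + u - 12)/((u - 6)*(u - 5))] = 6*(-2*u^2 + 14*u - 17)/(u^4 - 22*u^3 + 181*u^2 - 660*u + 900)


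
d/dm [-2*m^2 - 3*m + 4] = -4*m - 3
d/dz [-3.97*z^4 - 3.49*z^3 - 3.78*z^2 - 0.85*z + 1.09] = -15.88*z^3 - 10.47*z^2 - 7.56*z - 0.85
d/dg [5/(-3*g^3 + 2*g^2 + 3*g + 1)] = 5*(9*g^2 - 4*g - 3)/(-3*g^3 + 2*g^2 + 3*g + 1)^2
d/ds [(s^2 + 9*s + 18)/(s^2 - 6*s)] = 3*(-5*s^2 - 12*s + 36)/(s^2*(s^2 - 12*s + 36))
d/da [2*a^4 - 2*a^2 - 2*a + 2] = 8*a^3 - 4*a - 2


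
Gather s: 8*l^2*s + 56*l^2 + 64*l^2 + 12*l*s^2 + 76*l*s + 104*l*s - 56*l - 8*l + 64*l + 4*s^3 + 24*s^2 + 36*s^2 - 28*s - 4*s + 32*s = 120*l^2 + 4*s^3 + s^2*(12*l + 60) + s*(8*l^2 + 180*l)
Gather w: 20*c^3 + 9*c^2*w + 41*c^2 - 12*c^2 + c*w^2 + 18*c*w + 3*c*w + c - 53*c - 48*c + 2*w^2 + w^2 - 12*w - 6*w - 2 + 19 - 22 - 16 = 20*c^3 + 29*c^2 - 100*c + w^2*(c + 3) + w*(9*c^2 + 21*c - 18) - 21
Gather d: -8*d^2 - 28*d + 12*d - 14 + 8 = -8*d^2 - 16*d - 6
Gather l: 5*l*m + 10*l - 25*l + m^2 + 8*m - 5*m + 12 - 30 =l*(5*m - 15) + m^2 + 3*m - 18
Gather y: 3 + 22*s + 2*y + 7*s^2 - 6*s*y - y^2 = 7*s^2 + 22*s - y^2 + y*(2 - 6*s) + 3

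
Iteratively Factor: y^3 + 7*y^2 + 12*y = (y)*(y^2 + 7*y + 12) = y*(y + 3)*(y + 4)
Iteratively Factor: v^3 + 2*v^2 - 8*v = (v - 2)*(v^2 + 4*v) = (v - 2)*(v + 4)*(v)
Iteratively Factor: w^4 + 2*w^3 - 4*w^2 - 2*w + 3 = (w - 1)*(w^3 + 3*w^2 - w - 3) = (w - 1)*(w + 1)*(w^2 + 2*w - 3) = (w - 1)*(w + 1)*(w + 3)*(w - 1)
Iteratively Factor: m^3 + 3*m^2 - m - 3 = (m + 3)*(m^2 - 1) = (m - 1)*(m + 3)*(m + 1)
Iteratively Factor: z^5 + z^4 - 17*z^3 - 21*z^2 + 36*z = (z + 3)*(z^4 - 2*z^3 - 11*z^2 + 12*z) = (z - 4)*(z + 3)*(z^3 + 2*z^2 - 3*z) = z*(z - 4)*(z + 3)*(z^2 + 2*z - 3) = z*(z - 4)*(z - 1)*(z + 3)*(z + 3)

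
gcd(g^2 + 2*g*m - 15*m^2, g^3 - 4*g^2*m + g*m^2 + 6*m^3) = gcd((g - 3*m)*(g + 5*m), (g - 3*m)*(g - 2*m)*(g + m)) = g - 3*m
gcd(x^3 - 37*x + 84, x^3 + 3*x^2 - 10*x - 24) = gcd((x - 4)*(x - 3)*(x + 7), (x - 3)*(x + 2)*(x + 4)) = x - 3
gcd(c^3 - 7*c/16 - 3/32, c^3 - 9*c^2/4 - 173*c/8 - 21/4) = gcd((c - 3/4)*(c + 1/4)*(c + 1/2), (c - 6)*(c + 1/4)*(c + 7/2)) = c + 1/4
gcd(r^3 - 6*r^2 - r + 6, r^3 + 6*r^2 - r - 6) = r^2 - 1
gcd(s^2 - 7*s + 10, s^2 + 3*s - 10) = s - 2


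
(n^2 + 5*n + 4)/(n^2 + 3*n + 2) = (n + 4)/(n + 2)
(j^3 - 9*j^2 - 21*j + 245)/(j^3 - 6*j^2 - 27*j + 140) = (j - 7)/(j - 4)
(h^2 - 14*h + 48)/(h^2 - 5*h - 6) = (h - 8)/(h + 1)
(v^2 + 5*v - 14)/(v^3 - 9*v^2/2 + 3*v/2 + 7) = 2*(v + 7)/(2*v^2 - 5*v - 7)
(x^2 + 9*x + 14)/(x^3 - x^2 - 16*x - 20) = (x + 7)/(x^2 - 3*x - 10)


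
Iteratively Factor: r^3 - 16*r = (r)*(r^2 - 16) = r*(r - 4)*(r + 4)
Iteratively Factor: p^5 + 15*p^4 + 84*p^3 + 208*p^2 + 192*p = (p + 4)*(p^4 + 11*p^3 + 40*p^2 + 48*p) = (p + 4)^2*(p^3 + 7*p^2 + 12*p) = (p + 3)*(p + 4)^2*(p^2 + 4*p) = (p + 3)*(p + 4)^3*(p)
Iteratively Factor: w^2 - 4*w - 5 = (w - 5)*(w + 1)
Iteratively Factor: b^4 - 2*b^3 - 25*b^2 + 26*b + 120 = (b - 3)*(b^3 + b^2 - 22*b - 40) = (b - 5)*(b - 3)*(b^2 + 6*b + 8) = (b - 5)*(b - 3)*(b + 2)*(b + 4)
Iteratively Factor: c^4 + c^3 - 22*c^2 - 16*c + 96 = (c - 2)*(c^3 + 3*c^2 - 16*c - 48) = (c - 2)*(c + 3)*(c^2 - 16) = (c - 4)*(c - 2)*(c + 3)*(c + 4)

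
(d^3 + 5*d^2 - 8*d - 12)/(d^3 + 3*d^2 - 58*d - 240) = (d^2 - d - 2)/(d^2 - 3*d - 40)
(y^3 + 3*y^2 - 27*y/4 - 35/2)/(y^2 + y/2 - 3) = (4*y^2 + 4*y - 35)/(2*(2*y - 3))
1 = 1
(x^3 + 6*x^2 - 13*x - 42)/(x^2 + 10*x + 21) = (x^2 - x - 6)/(x + 3)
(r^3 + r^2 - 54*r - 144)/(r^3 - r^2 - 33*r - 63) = (r^2 - 2*r - 48)/(r^2 - 4*r - 21)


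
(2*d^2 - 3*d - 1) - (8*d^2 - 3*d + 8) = -6*d^2 - 9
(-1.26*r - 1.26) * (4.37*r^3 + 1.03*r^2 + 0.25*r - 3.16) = -5.5062*r^4 - 6.804*r^3 - 1.6128*r^2 + 3.6666*r + 3.9816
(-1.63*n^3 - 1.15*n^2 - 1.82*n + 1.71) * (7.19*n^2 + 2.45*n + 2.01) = -11.7197*n^5 - 12.262*n^4 - 19.1796*n^3 + 5.5244*n^2 + 0.5313*n + 3.4371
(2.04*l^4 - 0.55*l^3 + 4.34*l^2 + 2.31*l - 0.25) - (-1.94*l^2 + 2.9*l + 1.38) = 2.04*l^4 - 0.55*l^3 + 6.28*l^2 - 0.59*l - 1.63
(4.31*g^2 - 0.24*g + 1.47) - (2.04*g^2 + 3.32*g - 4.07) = 2.27*g^2 - 3.56*g + 5.54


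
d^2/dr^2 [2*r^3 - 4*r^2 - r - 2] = 12*r - 8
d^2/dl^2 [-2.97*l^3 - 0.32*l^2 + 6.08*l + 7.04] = -17.82*l - 0.64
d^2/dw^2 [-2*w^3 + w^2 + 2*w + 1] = 2 - 12*w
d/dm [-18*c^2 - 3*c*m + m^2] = -3*c + 2*m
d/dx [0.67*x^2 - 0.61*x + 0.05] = 1.34*x - 0.61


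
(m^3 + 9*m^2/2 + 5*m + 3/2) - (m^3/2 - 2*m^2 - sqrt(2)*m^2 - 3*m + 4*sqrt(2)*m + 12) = m^3/2 + sqrt(2)*m^2 + 13*m^2/2 - 4*sqrt(2)*m + 8*m - 21/2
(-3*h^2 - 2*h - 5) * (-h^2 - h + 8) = 3*h^4 + 5*h^3 - 17*h^2 - 11*h - 40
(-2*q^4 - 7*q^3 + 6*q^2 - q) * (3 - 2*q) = 4*q^5 + 8*q^4 - 33*q^3 + 20*q^2 - 3*q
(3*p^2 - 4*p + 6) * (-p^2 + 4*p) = -3*p^4 + 16*p^3 - 22*p^2 + 24*p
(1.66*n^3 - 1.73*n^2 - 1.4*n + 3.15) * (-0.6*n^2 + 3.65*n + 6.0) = -0.996*n^5 + 7.097*n^4 + 4.4855*n^3 - 17.38*n^2 + 3.0975*n + 18.9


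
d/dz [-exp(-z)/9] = exp(-z)/9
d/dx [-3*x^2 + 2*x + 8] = 2 - 6*x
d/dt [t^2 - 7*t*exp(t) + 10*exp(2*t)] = -7*t*exp(t) + 2*t + 20*exp(2*t) - 7*exp(t)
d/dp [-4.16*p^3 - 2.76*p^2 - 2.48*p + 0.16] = -12.48*p^2 - 5.52*p - 2.48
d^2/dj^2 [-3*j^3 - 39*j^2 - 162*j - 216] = -18*j - 78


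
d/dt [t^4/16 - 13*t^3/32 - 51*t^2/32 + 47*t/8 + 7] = t^3/4 - 39*t^2/32 - 51*t/16 + 47/8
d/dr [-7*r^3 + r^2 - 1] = r*(2 - 21*r)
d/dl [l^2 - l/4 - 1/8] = 2*l - 1/4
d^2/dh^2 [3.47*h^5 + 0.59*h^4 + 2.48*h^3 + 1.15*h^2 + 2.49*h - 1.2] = 69.4*h^3 + 7.08*h^2 + 14.88*h + 2.3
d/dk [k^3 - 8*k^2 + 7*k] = 3*k^2 - 16*k + 7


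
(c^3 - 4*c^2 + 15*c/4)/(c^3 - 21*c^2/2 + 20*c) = (c - 3/2)/(c - 8)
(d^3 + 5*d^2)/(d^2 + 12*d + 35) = d^2/(d + 7)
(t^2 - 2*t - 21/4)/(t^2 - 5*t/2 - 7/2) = (t + 3/2)/(t + 1)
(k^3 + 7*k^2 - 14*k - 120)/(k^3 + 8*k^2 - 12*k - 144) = (k + 5)/(k + 6)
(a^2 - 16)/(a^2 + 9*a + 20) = (a - 4)/(a + 5)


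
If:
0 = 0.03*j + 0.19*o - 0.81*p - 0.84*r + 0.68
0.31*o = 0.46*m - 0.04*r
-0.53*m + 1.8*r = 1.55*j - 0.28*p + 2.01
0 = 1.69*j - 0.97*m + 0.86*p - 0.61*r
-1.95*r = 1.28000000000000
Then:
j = -1.46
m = -1.18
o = -1.67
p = 1.08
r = -0.66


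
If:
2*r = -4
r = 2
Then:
No Solution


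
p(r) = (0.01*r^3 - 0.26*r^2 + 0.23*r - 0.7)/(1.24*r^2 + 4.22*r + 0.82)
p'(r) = (-2.48*r - 4.22)*(0.01*r^3 - 0.26*r^2 + 0.23*r - 0.7)/(1.24*r^2 + 4.22*r + 0.82)^2 + (0.03*r^2 - 0.52*r + 0.23)/(1.24*r^2 + 4.22*r + 0.82)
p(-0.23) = 9.02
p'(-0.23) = 383.16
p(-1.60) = 0.64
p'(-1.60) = -0.35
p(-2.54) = 1.65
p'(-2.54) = -2.72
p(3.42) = -0.09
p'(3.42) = -0.00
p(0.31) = -0.29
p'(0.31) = 0.68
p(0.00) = -0.85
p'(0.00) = 4.67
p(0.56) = -0.18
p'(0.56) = 0.27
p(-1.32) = 0.57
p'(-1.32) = -0.17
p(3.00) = -0.08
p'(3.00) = -0.00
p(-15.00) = -0.45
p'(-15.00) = 0.00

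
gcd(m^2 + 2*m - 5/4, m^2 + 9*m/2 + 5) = m + 5/2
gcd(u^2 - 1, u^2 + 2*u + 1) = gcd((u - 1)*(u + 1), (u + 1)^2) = u + 1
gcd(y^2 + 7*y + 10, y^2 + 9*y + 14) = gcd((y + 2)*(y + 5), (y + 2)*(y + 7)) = y + 2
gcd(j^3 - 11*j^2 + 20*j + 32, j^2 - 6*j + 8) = j - 4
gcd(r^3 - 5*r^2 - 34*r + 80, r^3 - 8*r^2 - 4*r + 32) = r^2 - 10*r + 16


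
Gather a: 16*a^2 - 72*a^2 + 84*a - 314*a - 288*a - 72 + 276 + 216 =-56*a^2 - 518*a + 420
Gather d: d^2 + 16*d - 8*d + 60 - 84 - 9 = d^2 + 8*d - 33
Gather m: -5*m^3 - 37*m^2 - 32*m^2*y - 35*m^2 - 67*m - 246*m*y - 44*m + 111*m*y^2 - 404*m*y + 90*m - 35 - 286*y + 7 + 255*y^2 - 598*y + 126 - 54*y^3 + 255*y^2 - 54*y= -5*m^3 + m^2*(-32*y - 72) + m*(111*y^2 - 650*y - 21) - 54*y^3 + 510*y^2 - 938*y + 98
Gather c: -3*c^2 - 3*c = -3*c^2 - 3*c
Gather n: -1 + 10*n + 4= 10*n + 3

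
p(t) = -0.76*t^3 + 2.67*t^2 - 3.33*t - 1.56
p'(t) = -2.28*t^2 + 5.34*t - 3.33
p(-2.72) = 42.55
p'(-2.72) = -34.72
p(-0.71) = 2.42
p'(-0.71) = -8.27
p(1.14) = -3.01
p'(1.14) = -0.21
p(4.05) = -21.74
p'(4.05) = -19.10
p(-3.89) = 96.53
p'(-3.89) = -58.60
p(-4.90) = 168.28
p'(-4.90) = -84.24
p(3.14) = -9.22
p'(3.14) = -9.04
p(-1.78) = 17.11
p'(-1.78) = -20.06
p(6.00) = -89.58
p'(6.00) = -53.37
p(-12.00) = 1736.16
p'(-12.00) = -395.73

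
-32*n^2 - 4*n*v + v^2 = (-8*n + v)*(4*n + v)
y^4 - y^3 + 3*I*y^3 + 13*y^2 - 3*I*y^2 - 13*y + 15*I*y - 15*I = (y - 1)*(y - 3*I)*(y + I)*(y + 5*I)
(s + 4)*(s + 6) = s^2 + 10*s + 24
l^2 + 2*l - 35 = (l - 5)*(l + 7)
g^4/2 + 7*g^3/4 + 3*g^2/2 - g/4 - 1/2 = (g/2 + 1/2)*(g - 1/2)*(g + 1)*(g + 2)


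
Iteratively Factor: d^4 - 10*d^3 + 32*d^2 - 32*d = (d - 4)*(d^3 - 6*d^2 + 8*d) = (d - 4)*(d - 2)*(d^2 - 4*d) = d*(d - 4)*(d - 2)*(d - 4)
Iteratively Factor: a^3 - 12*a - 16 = (a + 2)*(a^2 - 2*a - 8) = (a - 4)*(a + 2)*(a + 2)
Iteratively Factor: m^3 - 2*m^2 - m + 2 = (m - 1)*(m^2 - m - 2) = (m - 2)*(m - 1)*(m + 1)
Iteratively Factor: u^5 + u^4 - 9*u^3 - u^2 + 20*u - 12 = (u - 1)*(u^4 + 2*u^3 - 7*u^2 - 8*u + 12) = (u - 2)*(u - 1)*(u^3 + 4*u^2 + u - 6) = (u - 2)*(u - 1)*(u + 3)*(u^2 + u - 2) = (u - 2)*(u - 1)^2*(u + 3)*(u + 2)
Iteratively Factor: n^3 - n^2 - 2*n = (n + 1)*(n^2 - 2*n) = (n - 2)*(n + 1)*(n)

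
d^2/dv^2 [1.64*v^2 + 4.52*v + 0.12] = 3.28000000000000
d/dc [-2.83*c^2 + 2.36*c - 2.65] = 2.36 - 5.66*c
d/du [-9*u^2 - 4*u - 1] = -18*u - 4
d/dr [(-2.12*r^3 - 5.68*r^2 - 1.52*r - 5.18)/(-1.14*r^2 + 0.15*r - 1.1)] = (2.4168*r^4 - 0.636000000000001*r^3 + 4.4112*r^2 + 0.685600000000003*r + 2.449)/(1.2996*r^4 - 0.342*r^3 + 2.5305*r^2 - 0.33*r + 1.21)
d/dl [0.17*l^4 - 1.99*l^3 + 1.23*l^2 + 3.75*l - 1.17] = 0.68*l^3 - 5.97*l^2 + 2.46*l + 3.75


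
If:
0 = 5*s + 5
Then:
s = -1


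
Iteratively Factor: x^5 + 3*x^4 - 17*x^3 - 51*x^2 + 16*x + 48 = (x + 1)*(x^4 + 2*x^3 - 19*x^2 - 32*x + 48) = (x + 1)*(x + 4)*(x^3 - 2*x^2 - 11*x + 12) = (x - 4)*(x + 1)*(x + 4)*(x^2 + 2*x - 3) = (x - 4)*(x - 1)*(x + 1)*(x + 4)*(x + 3)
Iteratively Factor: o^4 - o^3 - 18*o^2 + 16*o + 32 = (o - 2)*(o^3 + o^2 - 16*o - 16) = (o - 4)*(o - 2)*(o^2 + 5*o + 4) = (o - 4)*(o - 2)*(o + 1)*(o + 4)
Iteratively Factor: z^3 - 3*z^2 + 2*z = (z - 1)*(z^2 - 2*z) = z*(z - 1)*(z - 2)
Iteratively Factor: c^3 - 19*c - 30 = (c - 5)*(c^2 + 5*c + 6) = (c - 5)*(c + 3)*(c + 2)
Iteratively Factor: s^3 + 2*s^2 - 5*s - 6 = (s + 1)*(s^2 + s - 6) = (s + 1)*(s + 3)*(s - 2)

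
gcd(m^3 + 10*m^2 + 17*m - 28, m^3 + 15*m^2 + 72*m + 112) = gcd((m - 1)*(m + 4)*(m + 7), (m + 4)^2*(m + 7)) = m^2 + 11*m + 28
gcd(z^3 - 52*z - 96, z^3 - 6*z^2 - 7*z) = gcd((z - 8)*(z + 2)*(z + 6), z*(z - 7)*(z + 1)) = 1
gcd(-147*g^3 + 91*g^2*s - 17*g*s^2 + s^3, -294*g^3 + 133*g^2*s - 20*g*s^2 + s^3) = 49*g^2 - 14*g*s + s^2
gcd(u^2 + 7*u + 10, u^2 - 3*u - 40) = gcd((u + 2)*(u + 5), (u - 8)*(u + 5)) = u + 5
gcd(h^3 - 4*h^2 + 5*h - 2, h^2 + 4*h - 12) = h - 2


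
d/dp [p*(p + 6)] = 2*p + 6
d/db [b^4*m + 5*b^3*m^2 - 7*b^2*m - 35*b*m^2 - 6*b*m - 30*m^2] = m*(4*b^3 + 15*b^2*m - 14*b - 35*m - 6)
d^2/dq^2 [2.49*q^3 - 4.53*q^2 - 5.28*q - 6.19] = 14.94*q - 9.06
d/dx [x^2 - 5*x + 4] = 2*x - 5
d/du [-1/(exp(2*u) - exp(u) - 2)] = (2*exp(u) - 1)*exp(u)/(-exp(2*u) + exp(u) + 2)^2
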